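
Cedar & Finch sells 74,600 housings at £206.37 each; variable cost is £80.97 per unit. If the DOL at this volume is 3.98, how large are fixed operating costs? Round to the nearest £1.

£7,004,378

Total contribution margin = 74,600 × £125.40 = £9,354,840.00.
Since DOL = CM ÷ EBIT, EBIT = £9,354,840.00 ÷ 3.98 = £2,350,462.31.
And FC = contribution − EBIT = £9,354,840.00 − £2,350,462.31 = £7,004,378.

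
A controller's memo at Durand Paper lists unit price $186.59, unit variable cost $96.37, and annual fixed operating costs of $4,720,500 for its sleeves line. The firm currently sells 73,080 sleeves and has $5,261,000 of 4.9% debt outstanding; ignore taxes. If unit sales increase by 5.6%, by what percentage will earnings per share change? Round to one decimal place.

+22.9%

At 73,080 units, contribution = 73,080 × $90.22 = $6,593,277.60.
Subtracting fixed costs: EBIT = $6,593,277.60 − $4,720,500 = $1,872,777.60.
After interest of $257,789.00, pre-tax earnings = $1,614,988.60.
DCL = total CM / (EBIT − I) = $6,593,277.60 / $1,614,988.60 = 4.0826.
%ΔEPS = DCL × %ΔSales = 4.0826 × +5.6% = +22.9%.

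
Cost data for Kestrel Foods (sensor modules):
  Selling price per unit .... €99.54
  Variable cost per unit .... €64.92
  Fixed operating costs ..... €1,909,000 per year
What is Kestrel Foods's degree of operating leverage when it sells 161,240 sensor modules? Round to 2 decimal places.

1.52

At 161,240 units, contribution = 161,240 × €34.62 = €5,582,128.80.
EBIT = €5,582,128.80 − €1,909,000 = €3,673,128.80.
So DOL = total CM / EBIT = €5,582,128.80 / €3,673,128.80 = 1.5197.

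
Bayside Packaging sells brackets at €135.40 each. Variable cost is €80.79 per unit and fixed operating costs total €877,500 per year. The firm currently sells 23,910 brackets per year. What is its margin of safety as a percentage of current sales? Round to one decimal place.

Each unit contributes €135.40 − €80.79 = €54.61. Break-even units = €877,500 ÷ €54.61 = 16,068.49; break-even revenue = 16,068.49 × €135.40 = €2,175,672.95.
Current sales = 23,910 × €135.40 = €3,237,414.00.
Margin of safety = (€3,237,414.00 − €2,175,672.95) ÷ €3,237,414.00 = 32.8%.

32.8%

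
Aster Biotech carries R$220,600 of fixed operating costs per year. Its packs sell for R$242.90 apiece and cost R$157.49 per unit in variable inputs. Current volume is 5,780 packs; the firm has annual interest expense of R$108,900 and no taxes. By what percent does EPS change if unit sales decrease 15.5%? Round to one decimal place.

Total contribution margin = 5,780 × R$85.41 = R$493,669.80.
Subtracting fixed costs: EBIT = R$493,669.80 − R$220,600 = R$273,069.80.
Interest = R$108,900.00, so EBIT − I = R$164,169.80.
Degree of combined leverage = contribution ÷ (EBIT − I) = R$493,669.80 ÷ R$164,169.80 = 3.0071.
EPS therefore changes by 3.0071 × (-15.5%) = -46.6%.

-46.6%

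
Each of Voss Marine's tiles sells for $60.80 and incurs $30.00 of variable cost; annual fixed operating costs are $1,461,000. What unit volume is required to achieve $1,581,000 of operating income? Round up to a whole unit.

Each unit contributes $60.80 − $30.00 = $30.80.
Need Q such that Q × $30.80 − $1,461,000 = $1,581,000, i.e. Q = $3,042,000 / $30.80 = 98,766.23 → 98,767.

98,767 tiles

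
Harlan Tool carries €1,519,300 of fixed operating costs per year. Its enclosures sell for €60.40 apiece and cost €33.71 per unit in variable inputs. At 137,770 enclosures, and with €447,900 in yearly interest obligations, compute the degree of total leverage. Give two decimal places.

2.15

Contribution at this volume is 137,770 × €26.69 = €3,677,081.30.
Subtracting fixed costs: EBIT = €3,677,081.30 − €1,519,300 = €2,157,781.30. Interest = €447,900.00.
DOL = €3,677,081.30 ÷ €2,157,781.30 = 1.7041; DFL = €2,157,781.30 ÷ €1,709,881.30 = 1.2619.
Combined leverage = 1.7041 × 1.2619 = 2.1504.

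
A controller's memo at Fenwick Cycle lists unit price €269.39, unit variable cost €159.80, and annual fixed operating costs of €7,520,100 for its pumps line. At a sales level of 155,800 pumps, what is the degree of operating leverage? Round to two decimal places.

Contribution at this volume is 155,800 × €109.59 = €17,074,122.00.
EBIT = €17,074,122.00 − €7,520,100 = €9,554,022.00.
DOL = contribution ÷ EBIT = €17,074,122.00 ÷ €9,554,022.00 = 1.7871.

1.79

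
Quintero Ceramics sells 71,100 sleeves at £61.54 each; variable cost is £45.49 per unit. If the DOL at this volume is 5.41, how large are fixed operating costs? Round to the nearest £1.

Total contribution margin = 71,100 × £16.05 = £1,141,155.00.
DOL = contribution / EBIT, so EBIT = £1,141,155.00 / 5.41 = £210,934.38.
And FC = contribution − EBIT = £1,141,155.00 − £210,934.38 = £930,221.

£930,221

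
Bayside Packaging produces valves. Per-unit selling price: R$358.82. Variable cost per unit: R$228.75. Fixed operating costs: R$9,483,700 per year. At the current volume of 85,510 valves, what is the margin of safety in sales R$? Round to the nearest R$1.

Each unit contributes R$358.82 − R$228.75 = R$130.07. Break-even units = R$9,483,700 ÷ R$130.07 = 72,912.28; break-even revenue = 72,912.28 × R$358.82 = R$26,162,383.59.
Actual sales revenue = 85,510 × R$358.82 = R$30,682,698.20.
Margin of safety = R$30,682,698.20 − R$26,162,383.59 = R$4,520,315.

R$4,520,315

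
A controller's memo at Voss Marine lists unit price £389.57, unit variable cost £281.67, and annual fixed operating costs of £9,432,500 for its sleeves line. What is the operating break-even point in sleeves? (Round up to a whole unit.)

87,419 sleeves

Each unit contributes £389.57 − £281.67 = £107.90.
Units to break even: £9,432,500 ÷ £107.90 = 87,418.91, rounded up to 87,419.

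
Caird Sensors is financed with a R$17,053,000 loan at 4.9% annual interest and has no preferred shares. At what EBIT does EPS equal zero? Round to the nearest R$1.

Annual interest = 4.9% × R$17,053,000 = R$835,597.00.
With no preferred dividends, EPS = 0 when EBIT exactly covers interest, so the financial break-even EBIT is R$835,597.00.

R$835,597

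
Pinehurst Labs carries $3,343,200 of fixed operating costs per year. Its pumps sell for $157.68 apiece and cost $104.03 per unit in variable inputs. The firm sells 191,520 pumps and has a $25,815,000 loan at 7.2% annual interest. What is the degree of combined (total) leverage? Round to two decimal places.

At 191,520 units, contribution = 191,520 × $53.65 = $10,275,048.00.
Operating income = contribution − fixed costs = $10,275,048.00 − $3,343,200 = $6,931,848.00. Interest = $1,858,680.00, so EBIT − I = $5,073,168.00.
DCL = contribution ÷ (EBIT − I) = $10,275,048.00 ÷ $5,073,168.00 = 2.0254.

2.03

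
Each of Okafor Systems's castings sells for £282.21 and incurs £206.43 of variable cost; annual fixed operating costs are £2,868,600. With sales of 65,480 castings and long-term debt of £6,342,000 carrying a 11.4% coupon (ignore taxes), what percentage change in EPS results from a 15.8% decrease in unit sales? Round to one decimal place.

Total contribution margin = 65,480 × £75.78 = £4,962,074.40.
Operating income = contribution − fixed costs = £4,962,074.40 − £2,868,600 = £2,093,474.40.
After interest of £722,988.00, pre-tax earnings = £1,370,486.40.
Degree of combined leverage = contribution ÷ (EBIT − I) = £4,962,074.40 ÷ £1,370,486.40 = 3.6207.
EPS therefore changes by 3.6207 × (-15.8%) = -57.2%.

-57.2%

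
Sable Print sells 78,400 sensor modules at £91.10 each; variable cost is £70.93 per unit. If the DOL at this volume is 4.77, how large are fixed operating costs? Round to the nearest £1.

At 78,400 units, contribution = 78,400 × £20.17 = £1,581,328.00.
DOL = contribution / EBIT, so EBIT = £1,581,328.00 / 4.77 = £331,515.30.
And FC = contribution − EBIT = £1,581,328.00 − £331,515.30 = £1,249,813.

£1,249,813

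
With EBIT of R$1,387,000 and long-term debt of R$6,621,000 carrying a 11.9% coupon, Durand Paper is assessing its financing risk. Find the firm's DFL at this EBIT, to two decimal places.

Interest = R$787,899.00.
Degree of financial leverage = EBIT / (EBIT − interest) = R$1,387,000 / R$599,101.00 = 2.3151.

2.32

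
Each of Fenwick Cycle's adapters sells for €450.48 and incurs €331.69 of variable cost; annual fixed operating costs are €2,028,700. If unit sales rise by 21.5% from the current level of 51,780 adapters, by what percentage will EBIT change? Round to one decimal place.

At 51,780 units, contribution = 51,780 × €118.79 = €6,150,946.20.
EBIT = €6,150,946.20 − €2,028,700 = €4,122,246.20.
DOL = contribution ÷ EBIT = €6,150,946.20 ÷ €4,122,246.20 = 1.4921.
Operating income changes by 1.4921 × +21.5% = +32.1%.

+32.1%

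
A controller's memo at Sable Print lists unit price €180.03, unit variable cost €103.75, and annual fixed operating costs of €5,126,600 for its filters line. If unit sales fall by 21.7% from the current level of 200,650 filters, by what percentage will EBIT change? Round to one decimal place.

Total contribution margin = 200,650 × €76.28 = €15,305,582.00.
Subtracting fixed costs: EBIT = €15,305,582.00 − €5,126,600 = €10,178,982.00.
DOL = contribution ÷ EBIT = €15,305,582.00 ÷ €10,178,982.00 = 1.5036.
Operating income changes by 1.5036 × -21.7% = -32.6%.

-32.6%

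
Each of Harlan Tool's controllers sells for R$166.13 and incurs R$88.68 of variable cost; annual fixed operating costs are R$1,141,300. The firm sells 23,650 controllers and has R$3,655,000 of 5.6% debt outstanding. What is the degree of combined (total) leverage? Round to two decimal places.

3.77

Contribution at this volume is 23,650 × R$77.45 = R$1,831,692.50.
Operating income = contribution − fixed costs = R$1,831,692.50 − R$1,141,300 = R$690,392.50. Interest = R$204,680.00, so EBIT − I = R$485,712.50.
DCL = contribution ÷ (EBIT − I) = R$1,831,692.50 ÷ R$485,712.50 = 3.7711.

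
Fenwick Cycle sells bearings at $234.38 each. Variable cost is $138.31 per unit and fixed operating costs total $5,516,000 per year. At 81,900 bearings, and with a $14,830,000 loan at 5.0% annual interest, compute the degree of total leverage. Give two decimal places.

Contribution at this volume is 81,900 × $96.07 = $7,868,133.00.
EBIT = $7,868,133.00 − $5,516,000 = $2,352,133.00. Interest = $741,500.00, so EBIT − I = $1,610,633.00.
DCL = contribution ÷ (EBIT − I) = $7,868,133.00 ÷ $1,610,633.00 = 4.8851.

4.89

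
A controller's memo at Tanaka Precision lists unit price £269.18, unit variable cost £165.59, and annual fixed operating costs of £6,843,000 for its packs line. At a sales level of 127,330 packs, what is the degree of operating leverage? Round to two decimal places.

At 127,330 units, contribution = 127,330 × £103.59 = £13,190,114.70.
Operating income = contribution − fixed costs = £13,190,114.70 − £6,843,000 = £6,347,114.70.
So DOL = total CM / EBIT = £13,190,114.70 / £6,347,114.70 = 2.0781.

2.08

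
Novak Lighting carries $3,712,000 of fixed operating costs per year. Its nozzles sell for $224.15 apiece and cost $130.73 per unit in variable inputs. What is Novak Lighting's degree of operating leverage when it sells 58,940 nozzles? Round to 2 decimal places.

3.07

Contribution at this volume is 58,940 × $93.42 = $5,506,174.80.
Subtracting fixed costs: EBIT = $5,506,174.80 − $3,712,000 = $1,794,174.80.
DOL = contribution ÷ EBIT = $5,506,174.80 ÷ $1,794,174.80 = 3.0689.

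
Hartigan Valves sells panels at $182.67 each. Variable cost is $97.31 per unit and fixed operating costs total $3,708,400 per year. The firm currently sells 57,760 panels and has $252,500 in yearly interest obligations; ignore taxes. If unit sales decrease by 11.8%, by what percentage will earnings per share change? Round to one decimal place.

Total contribution margin = 57,760 × $85.36 = $4,930,393.60.
EBIT = $4,930,393.60 − $3,708,400 = $1,221,993.60.
Interest = $252,500.00, so EBIT − I = $969,493.60.
DCL = total CM / (EBIT − I) = $4,930,393.60 / $969,493.60 = 5.0855.
%ΔEPS = DCL × %ΔSales = 5.0855 × -11.8% = -60.0%.

-60.0%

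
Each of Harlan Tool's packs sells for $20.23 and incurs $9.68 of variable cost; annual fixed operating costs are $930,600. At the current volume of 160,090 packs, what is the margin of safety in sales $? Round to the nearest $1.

Contribution margin per unit = $20.23 − $9.68 = $10.55. Break-even units = $930,600 ÷ $10.55 = 88,208.53; break-even revenue = 88,208.53 × $20.23 = $1,784,458.58.
Actual sales revenue = 160,090 × $20.23 = $3,238,620.70.
Margin of safety = $3,238,620.70 − $1,784,458.58 = $1,454,162.

$1,454,162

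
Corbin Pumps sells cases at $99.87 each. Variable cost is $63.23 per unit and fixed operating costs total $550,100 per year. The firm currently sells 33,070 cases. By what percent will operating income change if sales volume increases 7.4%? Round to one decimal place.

+13.6%

Contribution at this volume is 33,070 × $36.64 = $1,211,684.80.
EBIT = $1,211,684.80 − $550,100 = $661,584.80.
So DOL = total CM / EBIT = $1,211,684.80 / $661,584.80 = 1.8315.
%ΔEBIT = DOL × %ΔSales = 1.8315 × +7.4% = +13.6%.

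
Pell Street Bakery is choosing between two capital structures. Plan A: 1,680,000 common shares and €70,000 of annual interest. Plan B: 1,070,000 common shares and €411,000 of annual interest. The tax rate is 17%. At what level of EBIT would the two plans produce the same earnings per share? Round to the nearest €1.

€1,009,148

Set EPS_A = EPS_B: (EBIT − €70,000)(1 − 0.17) ÷ 1,680,000 = (EBIT − €411,000)(1 − 0.17) ÷ 1,070,000.
Cancelling (1 − t) and cross-multiplying: 1,070,000·(EBIT − 70,000) = 1,680,000·(EBIT − 411,000).
Solving, EBIT = (411,000·1,680,000 − 70,000·1,070,000) / (1,680,000 − 1,070,000) = 615,580,000,000 / 610,000 = 1,009,147.54.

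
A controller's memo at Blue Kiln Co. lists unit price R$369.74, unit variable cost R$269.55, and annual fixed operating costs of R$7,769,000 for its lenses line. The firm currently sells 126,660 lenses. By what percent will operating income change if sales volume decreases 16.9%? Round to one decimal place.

-43.6%

At 126,660 units, contribution = 126,660 × R$100.19 = R$12,690,065.40.
EBIT = R$12,690,065.40 − R$7,769,000 = R$4,921,065.40.
Degree of operating leverage = R$12,690,065.40 / R$4,921,065.40 = 2.5787.
%ΔEBIT = DOL × %ΔSales = 2.5787 × -16.9% = -43.6%.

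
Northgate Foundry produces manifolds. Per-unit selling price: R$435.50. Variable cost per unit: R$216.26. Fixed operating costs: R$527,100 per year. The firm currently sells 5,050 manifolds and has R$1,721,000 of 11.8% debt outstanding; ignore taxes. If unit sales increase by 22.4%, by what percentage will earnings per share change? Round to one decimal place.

Total contribution margin = 5,050 × R$219.24 = R$1,107,162.00.
Subtracting fixed costs: EBIT = R$1,107,162.00 − R$527,100 = R$580,062.00.
Interest = R$203,078.00, so EBIT − I = R$376,984.00.
Degree of combined leverage = contribution ÷ (EBIT − I) = R$1,107,162.00 ÷ R$376,984.00 = 2.9369.
%ΔEPS = DCL × %ΔSales = 2.9369 × +22.4% = +65.8%.

+65.8%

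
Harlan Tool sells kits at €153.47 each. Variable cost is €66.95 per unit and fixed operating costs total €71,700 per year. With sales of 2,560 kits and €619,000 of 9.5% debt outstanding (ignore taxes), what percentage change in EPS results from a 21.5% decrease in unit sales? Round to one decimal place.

-52.3%

Contribution at this volume is 2,560 × €86.52 = €221,491.20.
EBIT = €221,491.20 − €71,700 = €149,791.20.
Interest = €58,805.00, so EBIT − I = €90,986.20.
DCL = total CM / (EBIT − I) = €221,491.20 / €90,986.20 = 2.4343.
%ΔEPS = DCL × %ΔSales = 2.4343 × -21.5% = -52.3%.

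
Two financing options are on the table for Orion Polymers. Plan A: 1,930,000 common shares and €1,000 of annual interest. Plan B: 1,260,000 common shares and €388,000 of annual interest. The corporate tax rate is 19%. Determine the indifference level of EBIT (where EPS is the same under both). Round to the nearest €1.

€1,115,791

Set EPS_A = EPS_B: (EBIT − €1,000)(1 − 0.19) ÷ 1,930,000 = (EBIT − €388,000)(1 − 0.19) ÷ 1,260,000.
Cancelling (1 − t) and cross-multiplying: 1,260,000·(EBIT − 1,000) = 1,930,000·(EBIT − 388,000).
Solving, EBIT = (388,000·1,930,000 − 1,000·1,260,000) / (1,930,000 − 1,260,000) = 747,580,000,000 / 670,000 = 1,115,791.04.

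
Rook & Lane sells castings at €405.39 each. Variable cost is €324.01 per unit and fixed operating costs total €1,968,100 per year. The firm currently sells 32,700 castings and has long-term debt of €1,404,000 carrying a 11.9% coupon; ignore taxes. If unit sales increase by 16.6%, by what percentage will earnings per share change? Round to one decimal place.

+84.0%

At 32,700 units, contribution = 32,700 × €81.38 = €2,661,126.00.
EBIT = €2,661,126.00 − €1,968,100 = €693,026.00.
After interest of €167,076.00, pre-tax earnings = €525,950.00.
Degree of combined leverage = contribution ÷ (EBIT − I) = €2,661,126.00 ÷ €525,950.00 = 5.0597.
EPS therefore changes by 5.0597 × (+16.6%) = +84.0%.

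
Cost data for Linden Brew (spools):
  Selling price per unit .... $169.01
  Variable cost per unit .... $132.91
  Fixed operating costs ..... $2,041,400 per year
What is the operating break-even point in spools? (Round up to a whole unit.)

56,549 spools

Contribution margin per unit = $169.01 − $132.91 = $36.10.
Break-even volume = fixed costs ÷ CM per unit = $2,041,400 ÷ $36.10 = 56,548.48, so 56,549 spools.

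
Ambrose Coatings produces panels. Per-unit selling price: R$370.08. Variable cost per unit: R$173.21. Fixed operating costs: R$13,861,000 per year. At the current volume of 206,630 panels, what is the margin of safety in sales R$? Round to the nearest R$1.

Unit CM = price − variable cost = R$370.08 − R$173.21 = R$196.87. Break-even units = R$13,861,000 ÷ R$196.87 = 70,406.87; break-even revenue = 70,406.87 × R$370.08 = R$26,056,173.52.
Current sales = 206,630 × R$370.08 = R$76,469,630.40.
Margin of safety = R$76,469,630.40 − R$26,056,173.52 = R$50,413,457.

R$50,413,457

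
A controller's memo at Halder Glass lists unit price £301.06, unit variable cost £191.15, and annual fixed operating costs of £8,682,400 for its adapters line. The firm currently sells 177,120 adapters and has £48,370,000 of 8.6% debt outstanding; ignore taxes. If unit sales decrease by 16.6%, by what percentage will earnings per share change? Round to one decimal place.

-48.8%

Total contribution margin = 177,120 × £109.91 = £19,467,259.20.
Operating income = contribution − fixed costs = £19,467,259.20 − £8,682,400 = £10,784,859.20.
Interest = £4,159,820.00, so EBIT − I = £6,625,039.20.
Degree of combined leverage = contribution ÷ (EBIT − I) = £19,467,259.20 ÷ £6,625,039.20 = 2.9384.
EPS therefore changes by 2.9384 × (-16.6%) = -48.8%.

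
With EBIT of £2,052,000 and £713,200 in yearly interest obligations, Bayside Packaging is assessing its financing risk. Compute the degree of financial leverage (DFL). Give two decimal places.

Annual interest charges come to £713,200.00.
Degree of financial leverage = EBIT / (EBIT − interest) = £2,052,000 / £1,338,800.00 = 1.5327.

1.53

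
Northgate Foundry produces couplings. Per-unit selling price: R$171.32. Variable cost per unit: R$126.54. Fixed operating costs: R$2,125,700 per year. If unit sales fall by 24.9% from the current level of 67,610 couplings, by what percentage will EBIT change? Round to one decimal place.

At 67,610 units, contribution = 67,610 × R$44.78 = R$3,027,575.80.
Subtracting fixed costs: EBIT = R$3,027,575.80 − R$2,125,700 = R$901,875.80.
DOL = contribution ÷ EBIT = R$3,027,575.80 ÷ R$901,875.80 = 3.3570.
%ΔEBIT = DOL × %ΔSales = 3.3570 × -24.9% = -83.6%.

-83.6%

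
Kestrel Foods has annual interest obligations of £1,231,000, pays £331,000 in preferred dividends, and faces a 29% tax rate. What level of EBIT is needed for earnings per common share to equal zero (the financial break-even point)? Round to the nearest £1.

£1,697,197

Grossing the preferred dividend up to pre-tax terms: £331,000 / (1 − 0.29) = £466,197.18.
EPS = 0 when EBIT covers interest plus the pre-tax preferred burden: £1,231,000 + £466,197.18 = £1,697,197.18.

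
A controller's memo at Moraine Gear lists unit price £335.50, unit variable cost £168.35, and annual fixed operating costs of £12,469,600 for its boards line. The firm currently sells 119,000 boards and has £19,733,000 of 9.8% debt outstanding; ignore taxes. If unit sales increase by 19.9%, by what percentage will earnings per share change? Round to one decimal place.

+72.1%

At 119,000 units, contribution = 119,000 × £167.15 = £19,890,850.00.
EBIT = £19,890,850.00 − £12,469,600 = £7,421,250.00.
Interest = £1,933,834.00, so EBIT − I = £5,487,416.00.
Degree of combined leverage = contribution ÷ (EBIT − I) = £19,890,850.00 ÷ £5,487,416.00 = 3.6248.
%ΔEPS = DCL × %ΔSales = 3.6248 × +19.9% = +72.1%.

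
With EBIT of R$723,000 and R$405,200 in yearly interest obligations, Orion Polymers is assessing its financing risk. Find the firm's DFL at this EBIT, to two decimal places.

2.28

Interest = R$405,200.00.
DFL = EBIT ÷ (EBIT − I) = R$723,000 ÷ (R$723,000 − R$405,200.00) = R$723,000 ÷ R$317,800.00 = 2.2750.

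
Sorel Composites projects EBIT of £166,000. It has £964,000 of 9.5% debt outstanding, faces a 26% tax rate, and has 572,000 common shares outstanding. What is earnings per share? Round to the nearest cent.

Interest = £91,580.00, so EBT = £166,000 − £91,580.00 = £74,420.00.
After tax at 26%: net income = £74,420.00 × 0.74 = £55,070.80.
EPS = £55,070.80 ÷ 572,000 = £0.10.

£0.10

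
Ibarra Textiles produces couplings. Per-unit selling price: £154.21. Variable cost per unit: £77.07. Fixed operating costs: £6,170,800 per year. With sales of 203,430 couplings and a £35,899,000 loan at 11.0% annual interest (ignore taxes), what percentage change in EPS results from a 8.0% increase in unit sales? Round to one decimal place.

Total contribution margin = 203,430 × £77.14 = £15,692,590.20.
EBIT = £15,692,590.20 − £6,170,800 = £9,521,790.20.
Interest = £3,948,890.00, so EBIT − I = £5,572,900.20.
Degree of combined leverage = contribution ÷ (EBIT − I) = £15,692,590.20 ÷ £5,572,900.20 = 2.8159.
%ΔEPS = DCL × %ΔSales = 2.8159 × +8.0% = +22.5%.

+22.5%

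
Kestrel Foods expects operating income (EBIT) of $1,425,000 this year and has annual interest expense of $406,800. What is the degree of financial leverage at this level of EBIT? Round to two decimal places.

1.40

Annual interest charges come to $406,800.00.
DFL = EBIT ÷ (EBIT − I) = $1,425,000 ÷ ($1,425,000 − $406,800.00) = $1,425,000 ÷ $1,018,200.00 = 1.3995.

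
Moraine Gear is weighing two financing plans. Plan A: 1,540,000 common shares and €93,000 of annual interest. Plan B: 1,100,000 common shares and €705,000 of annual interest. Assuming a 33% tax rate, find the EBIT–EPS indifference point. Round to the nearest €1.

€2,235,000

Set EPS_A = EPS_B: (EBIT − €93,000)(1 − 0.33) ÷ 1,540,000 = (EBIT − €705,000)(1 − 0.33) ÷ 1,100,000.
The (1 − t) factor cancels: (EBIT − 93,000) × 1,100,000 = (EBIT − 705,000) × 1,540,000.
Solving, EBIT = (705,000·1,540,000 − 93,000·1,100,000) / (1,540,000 − 1,100,000) = 983,400,000,000 / 440,000 = 2,235,000.00.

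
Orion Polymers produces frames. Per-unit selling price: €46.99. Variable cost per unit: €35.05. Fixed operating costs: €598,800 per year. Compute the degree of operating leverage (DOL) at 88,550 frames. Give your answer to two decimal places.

Contribution at this volume is 88,550 × €11.94 = €1,057,287.00.
Operating income = contribution − fixed costs = €1,057,287.00 − €598,800 = €458,487.00.
So DOL = total CM / EBIT = €1,057,287.00 / €458,487.00 = 2.3060.

2.31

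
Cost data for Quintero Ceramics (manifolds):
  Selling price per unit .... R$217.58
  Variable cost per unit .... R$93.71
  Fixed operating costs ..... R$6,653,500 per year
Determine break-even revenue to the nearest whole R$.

R$11,686,999

CM per unit = R$217.58 − R$93.71 = R$123.87; CM ratio = R$123.87 / R$217.58 = 0.5693.
Break-even sales = FC ÷ CM ratio = R$6,653,500 × R$217.58 / R$123.87 = R$11,686,999.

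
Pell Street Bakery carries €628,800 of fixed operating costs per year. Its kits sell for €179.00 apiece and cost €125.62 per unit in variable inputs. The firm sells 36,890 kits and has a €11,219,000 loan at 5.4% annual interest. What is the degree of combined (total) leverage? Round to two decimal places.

2.68

Total contribution margin = 36,890 × €53.38 = €1,969,188.20.
Subtracting fixed costs: EBIT = €1,969,188.20 − €628,800 = €1,340,388.20. Interest = €605,826.00.
DOL = €1,969,188.20 ÷ €1,340,388.20 = 1.4691; DFL = €1,340,388.20 ÷ €734,562.20 = 1.8247.
DCL = DOL × DFL = 1.4691 × 1.8247 = 2.6807.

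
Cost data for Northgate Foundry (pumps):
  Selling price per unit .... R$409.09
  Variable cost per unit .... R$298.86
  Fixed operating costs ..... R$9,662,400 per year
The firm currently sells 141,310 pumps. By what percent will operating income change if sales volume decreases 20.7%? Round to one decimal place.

At 141,310 units, contribution = 141,310 × R$110.23 = R$15,576,601.30.
EBIT = R$15,576,601.30 − R$9,662,400 = R$5,914,201.30.
So DOL = total CM / EBIT = R$15,576,601.30 / R$5,914,201.30 = 2.6338.
So EBIT moves 2.6338 × (-20.7%) = -54.5%.

-54.5%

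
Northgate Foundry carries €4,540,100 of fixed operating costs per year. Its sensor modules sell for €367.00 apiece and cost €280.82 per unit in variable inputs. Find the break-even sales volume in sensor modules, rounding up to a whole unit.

52,682 sensor modules

Unit CM = price − variable cost = €367.00 − €280.82 = €86.18.
Units to break even: €4,540,100 ÷ €86.18 = 52,681.60, rounded up to 52,682.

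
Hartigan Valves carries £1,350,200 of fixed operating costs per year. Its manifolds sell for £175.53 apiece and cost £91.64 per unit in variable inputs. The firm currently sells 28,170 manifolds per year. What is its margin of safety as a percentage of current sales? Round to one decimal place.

42.9%

Each unit contributes £175.53 − £91.64 = £83.89. Break-even units = £1,350,200 ÷ £83.89 = 16,094.89; break-even revenue = 16,094.89 × £175.53 = £2,825,135.37.
Actual sales revenue = 28,170 × £175.53 = £4,944,680.10.
Margin of safety = (£4,944,680.10 − £2,825,135.37) ÷ £4,944,680.10 = 42.9%.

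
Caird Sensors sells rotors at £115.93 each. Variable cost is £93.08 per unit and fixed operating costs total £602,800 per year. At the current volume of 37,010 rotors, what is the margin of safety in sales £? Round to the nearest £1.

Unit CM = price − variable cost = £115.93 − £93.08 = £22.85. Break-even units = £602,800 ÷ £22.85 = 26,380.74; break-even revenue = 26,380.74 × £115.93 = £3,058,319.65.
Current sales = 37,010 × £115.93 = £4,290,569.30.
Margin of safety = £4,290,569.30 − £3,058,319.65 = £1,232,250.

£1,232,250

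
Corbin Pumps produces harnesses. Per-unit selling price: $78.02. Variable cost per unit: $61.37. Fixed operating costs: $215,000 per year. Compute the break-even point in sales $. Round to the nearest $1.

CM per unit = $78.02 − $61.37 = $16.65; CM ratio = $16.65 / $78.02 = 0.2134.
Break-even revenue = fixed costs × price ÷ CM = $215,000 × $78.02 ÷ $16.65 = $1,007,465.

$1,007,465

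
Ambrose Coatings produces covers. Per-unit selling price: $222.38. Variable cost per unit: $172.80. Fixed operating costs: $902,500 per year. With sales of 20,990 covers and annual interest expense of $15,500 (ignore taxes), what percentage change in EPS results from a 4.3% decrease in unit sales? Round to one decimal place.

At 20,990 units, contribution = 20,990 × $49.58 = $1,040,684.20.
EBIT = $1,040,684.20 − $902,500 = $138,184.20.
After interest of $15,500.00, pre-tax earnings = $122,684.20.
DCL = total CM / (EBIT − I) = $1,040,684.20 / $122,684.20 = 8.4826.
EPS therefore changes by 8.4826 × (-4.3%) = -36.5%.

-36.5%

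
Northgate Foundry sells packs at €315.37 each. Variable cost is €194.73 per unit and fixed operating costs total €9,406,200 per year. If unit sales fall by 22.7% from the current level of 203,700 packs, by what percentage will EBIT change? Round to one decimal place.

-36.8%

Total contribution margin = 203,700 × €120.64 = €24,574,368.00.
EBIT = €24,574,368.00 − €9,406,200 = €15,168,168.00.
DOL = contribution ÷ EBIT = €24,574,368.00 ÷ €15,168,168.00 = 1.6201.
So EBIT moves 1.6201 × (-22.7%) = -36.8%.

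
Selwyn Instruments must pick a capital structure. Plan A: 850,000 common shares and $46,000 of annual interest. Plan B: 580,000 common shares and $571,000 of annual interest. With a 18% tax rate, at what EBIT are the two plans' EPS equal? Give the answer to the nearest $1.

Set EPS_A = EPS_B: (EBIT − $46,000)(1 − 0.18) ÷ 850,000 = (EBIT − $571,000)(1 − 0.18) ÷ 580,000.
The (1 − t) factor cancels: (EBIT − 46,000) × 580,000 = (EBIT − 571,000) × 850,000.
EBIT × (850,000 − 580,000) = 571,000 × 850,000 − 46,000 × 580,000 = 458,670,000,000, so EBIT = 458,670,000,000 ÷ 270,000 = 1,698,777.78.

$1,698,778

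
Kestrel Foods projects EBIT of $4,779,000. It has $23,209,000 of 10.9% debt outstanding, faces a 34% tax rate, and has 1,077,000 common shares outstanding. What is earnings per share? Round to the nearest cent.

Pre-tax income = $4,779,000 − $2,529,781.00 = $2,249,219.00.
Net income = $2,249,219.00 × (1 − 0.34) = $1,484,484.54.
EPS = $1,484,484.54 ÷ 1,077,000 = $1.38.

$1.38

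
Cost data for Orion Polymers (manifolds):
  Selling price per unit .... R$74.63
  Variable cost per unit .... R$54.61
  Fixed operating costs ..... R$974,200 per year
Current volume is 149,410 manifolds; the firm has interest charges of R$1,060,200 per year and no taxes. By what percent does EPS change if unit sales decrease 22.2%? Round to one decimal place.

At 149,410 units, contribution = 149,410 × R$20.02 = R$2,991,188.20.
Operating income = contribution − fixed costs = R$2,991,188.20 − R$974,200 = R$2,016,988.20.
Interest = R$1,060,200.00, so EBIT − I = R$956,788.20.
Degree of combined leverage = contribution ÷ (EBIT − I) = R$2,991,188.20 ÷ R$956,788.20 = 3.1263.
%ΔEPS = DCL × %ΔSales = 3.1263 × -22.2% = -69.4%.

-69.4%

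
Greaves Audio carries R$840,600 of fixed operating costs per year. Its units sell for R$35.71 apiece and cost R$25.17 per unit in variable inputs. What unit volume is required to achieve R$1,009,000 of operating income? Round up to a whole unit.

175,484 units

Contribution margin per unit = R$35.71 − R$25.17 = R$10.54.
Need Q such that Q × R$10.54 − R$840,600 = R$1,009,000, i.e. Q = R$1,849,600 / R$10.54 = 175,483.87 → 175,484.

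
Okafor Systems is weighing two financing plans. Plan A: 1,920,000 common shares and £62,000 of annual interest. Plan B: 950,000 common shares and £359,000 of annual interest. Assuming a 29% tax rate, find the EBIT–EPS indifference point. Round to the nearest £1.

£649,876

Set EPS_A = EPS_B: (EBIT − £62,000)(1 − 0.29) ÷ 1,920,000 = (EBIT − £359,000)(1 − 0.29) ÷ 950,000.
The (1 − t) factor cancels: (EBIT − 62,000) × 950,000 = (EBIT − 359,000) × 1,920,000.
Solving, EBIT = (359,000·1,920,000 − 62,000·950,000) / (1,920,000 − 950,000) = 630,380,000,000 / 970,000 = 649,876.29.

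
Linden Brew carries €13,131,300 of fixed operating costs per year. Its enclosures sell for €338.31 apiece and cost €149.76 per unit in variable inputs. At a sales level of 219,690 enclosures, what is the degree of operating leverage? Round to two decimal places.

At 219,690 units, contribution = 219,690 × €188.55 = €41,422,549.50.
Operating income = contribution − fixed costs = €41,422,549.50 − €13,131,300 = €28,291,249.50.
Degree of operating leverage = €41,422,549.50 / €28,291,249.50 = 1.4641.

1.46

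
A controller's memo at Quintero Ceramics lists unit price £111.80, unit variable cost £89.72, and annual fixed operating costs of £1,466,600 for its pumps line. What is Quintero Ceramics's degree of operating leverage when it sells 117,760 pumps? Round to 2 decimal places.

Total contribution margin = 117,760 × £22.08 = £2,600,140.80.
EBIT = £2,600,140.80 − £1,466,600 = £1,133,540.80.
DOL = contribution ÷ EBIT = £2,600,140.80 ÷ £1,133,540.80 = 2.2938.

2.29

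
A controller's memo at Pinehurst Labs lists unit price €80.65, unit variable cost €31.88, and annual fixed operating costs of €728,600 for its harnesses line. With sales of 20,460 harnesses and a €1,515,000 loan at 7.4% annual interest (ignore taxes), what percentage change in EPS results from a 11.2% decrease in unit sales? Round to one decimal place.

-71.1%

Contribution at this volume is 20,460 × €48.77 = €997,834.20.
Operating income = contribution − fixed costs = €997,834.20 − €728,600 = €269,234.20.
Interest = €112,110.00, so EBIT − I = €157,124.20.
Degree of combined leverage = contribution ÷ (EBIT − I) = €997,834.20 ÷ €157,124.20 = 6.3506.
EPS therefore changes by 6.3506 × (-11.2%) = -71.1%.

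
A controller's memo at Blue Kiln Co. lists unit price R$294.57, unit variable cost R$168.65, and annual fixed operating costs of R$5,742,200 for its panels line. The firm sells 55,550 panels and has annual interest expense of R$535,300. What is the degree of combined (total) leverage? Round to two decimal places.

9.75

Contribution at this volume is 55,550 × R$125.92 = R$6,994,856.00.
Operating income = contribution − fixed costs = R$6,994,856.00 − R$5,742,200 = R$1,252,656.00. Interest = R$535,300.00, so EBIT − I = R$717,356.00.
DCL = contribution ÷ (EBIT − I) = R$6,994,856.00 ÷ R$717,356.00 = 9.7509.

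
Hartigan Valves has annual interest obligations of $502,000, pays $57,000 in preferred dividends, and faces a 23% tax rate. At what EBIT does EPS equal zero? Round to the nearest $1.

$576,026

Grossing the preferred dividend up to pre-tax terms: $57,000 / (1 − 0.23) = $74,025.97.
Financial break-even EBIT = interest + D_p ÷ (1 − t) = $502,000 + $74,025.97 = $576,025.97.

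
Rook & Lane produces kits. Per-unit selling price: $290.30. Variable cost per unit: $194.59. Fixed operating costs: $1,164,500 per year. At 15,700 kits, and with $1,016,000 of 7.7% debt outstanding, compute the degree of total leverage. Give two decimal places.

Contribution at this volume is 15,700 × $95.71 = $1,502,647.00.
Operating income = contribution − fixed costs = $1,502,647.00 − $1,164,500 = $338,147.00. Interest = $78,232.00.
DOL = $1,502,647.00 ÷ $338,147.00 = 4.4438; DFL = $338,147.00 ÷ $259,915.00 = 1.3010.
DCL = DOL × DFL = 4.4438 × 1.3010 = 5.7814.

5.78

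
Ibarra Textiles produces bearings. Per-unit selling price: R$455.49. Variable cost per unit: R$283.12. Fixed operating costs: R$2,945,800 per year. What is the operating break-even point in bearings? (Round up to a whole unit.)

Unit CM = price − variable cost = R$455.49 − R$283.12 = R$172.37.
Break-even Q = R$2,945,800 / R$172.37 = 17,089.98 → 17,090 bearings.

17,090 bearings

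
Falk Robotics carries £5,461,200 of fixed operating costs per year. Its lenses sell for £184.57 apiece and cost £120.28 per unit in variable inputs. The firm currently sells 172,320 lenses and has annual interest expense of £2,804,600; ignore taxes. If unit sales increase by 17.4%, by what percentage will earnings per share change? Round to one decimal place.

At 172,320 units, contribution = 172,320 × £64.29 = £11,078,452.80.
Operating income = contribution − fixed costs = £11,078,452.80 − £5,461,200 = £5,617,252.80.
Interest = £2,804,600.00, so EBIT − I = £2,812,652.80.
Degree of combined leverage = contribution ÷ (EBIT − I) = £11,078,452.80 ÷ £2,812,652.80 = 3.9388.
EPS therefore changes by 3.9388 × (+17.4%) = +68.5%.

+68.5%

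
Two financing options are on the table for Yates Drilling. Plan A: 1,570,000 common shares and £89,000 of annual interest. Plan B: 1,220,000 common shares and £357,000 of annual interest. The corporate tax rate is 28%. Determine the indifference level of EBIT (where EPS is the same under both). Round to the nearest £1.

£1,291,171

Set EPS_A = EPS_B: (EBIT − £89,000)(1 − 0.28) ÷ 1,570,000 = (EBIT − £357,000)(1 − 0.28) ÷ 1,220,000.
The (1 − t) factor cancels: (EBIT − 89,000) × 1,220,000 = (EBIT − 357,000) × 1,570,000.
EBIT × (1,570,000 − 1,220,000) = 357,000 × 1,570,000 − 89,000 × 1,220,000 = 451,910,000,000, so EBIT = 451,910,000,000 ÷ 350,000 = 1,291,171.43.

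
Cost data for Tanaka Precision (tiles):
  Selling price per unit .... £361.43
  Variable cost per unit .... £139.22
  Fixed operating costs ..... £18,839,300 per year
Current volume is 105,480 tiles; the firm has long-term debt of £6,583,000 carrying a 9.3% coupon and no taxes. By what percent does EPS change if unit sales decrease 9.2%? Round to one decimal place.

-54.1%

At 105,480 units, contribution = 105,480 × £222.21 = £23,438,710.80.
Subtracting fixed costs: EBIT = £23,438,710.80 − £18,839,300 = £4,599,410.80.
After interest of £612,219.00, pre-tax earnings = £3,987,191.80.
DCL = total CM / (EBIT − I) = £23,438,710.80 / £3,987,191.80 = 5.8785.
EPS therefore changes by 5.8785 × (-9.2%) = -54.1%.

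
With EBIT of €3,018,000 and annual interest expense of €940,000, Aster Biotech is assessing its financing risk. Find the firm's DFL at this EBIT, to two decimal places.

Annual interest charges come to €940,000.00.
Degree of financial leverage = EBIT / (EBIT − interest) = €3,018,000 / €2,078,000.00 = 1.4524.

1.45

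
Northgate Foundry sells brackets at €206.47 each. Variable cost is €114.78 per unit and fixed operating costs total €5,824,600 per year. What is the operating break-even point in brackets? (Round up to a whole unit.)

Contribution margin per unit = €206.47 − €114.78 = €91.69.
Break-even Q = €5,824,600 / €91.69 = 63,524.92 → 63,525 brackets.

63,525 brackets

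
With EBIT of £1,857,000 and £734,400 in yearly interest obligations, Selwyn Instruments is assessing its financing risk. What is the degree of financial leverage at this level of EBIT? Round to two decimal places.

1.65

Annual interest charges come to £734,400.00.
DFL = EBIT ÷ (EBIT − I) = £1,857,000 ÷ (£1,857,000 − £734,400.00) = £1,857,000 ÷ £1,122,600.00 = 1.6542.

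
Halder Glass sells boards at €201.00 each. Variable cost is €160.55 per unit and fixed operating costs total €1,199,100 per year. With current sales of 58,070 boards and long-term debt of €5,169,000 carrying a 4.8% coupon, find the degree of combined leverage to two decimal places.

Contribution at this volume is 58,070 × €40.45 = €2,348,931.50.
Operating income = contribution − fixed costs = €2,348,931.50 − €1,199,100 = €1,149,831.50. Interest = €248,112.00, so EBIT − I = €901,719.50.
DCL = contribution ÷ (EBIT − I) = €2,348,931.50 ÷ €901,719.50 = 2.6049.

2.60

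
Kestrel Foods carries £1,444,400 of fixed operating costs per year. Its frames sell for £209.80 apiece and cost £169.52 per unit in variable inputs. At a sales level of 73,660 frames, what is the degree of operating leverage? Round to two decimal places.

Total contribution margin = 73,660 × £40.28 = £2,967,024.80.
EBIT = £2,967,024.80 − £1,444,400 = £1,522,624.80.
DOL = contribution ÷ EBIT = £2,967,024.80 ÷ £1,522,624.80 = 1.9486.

1.95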